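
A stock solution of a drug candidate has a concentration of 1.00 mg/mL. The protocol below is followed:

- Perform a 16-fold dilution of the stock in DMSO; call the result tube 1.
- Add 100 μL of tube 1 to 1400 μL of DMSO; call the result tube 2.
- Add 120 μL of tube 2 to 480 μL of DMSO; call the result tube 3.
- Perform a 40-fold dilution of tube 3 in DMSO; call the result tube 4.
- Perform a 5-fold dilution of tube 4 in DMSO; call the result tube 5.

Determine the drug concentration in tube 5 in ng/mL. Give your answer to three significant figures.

Step 1: 16-fold → factor 16
Step 2: 100 μL + 1400 μL = 1500 μL total → factor 1500/100 = 15
Step 3: 120 μL + 480 μL = 600 μL total → factor 600/120 = 5
Step 4: 40-fold → factor 40
Step 5: 5-fold → factor 5
Overall dilution factor = 16 × 15 × 5 × 40 × 5 = 2.4 × 10^5
Final = 1.00 mg/mL / 2.4 × 10^5 = 4.167 × 10^-6 mg/mL = 4.17 ng/mL

4.17 ng/mL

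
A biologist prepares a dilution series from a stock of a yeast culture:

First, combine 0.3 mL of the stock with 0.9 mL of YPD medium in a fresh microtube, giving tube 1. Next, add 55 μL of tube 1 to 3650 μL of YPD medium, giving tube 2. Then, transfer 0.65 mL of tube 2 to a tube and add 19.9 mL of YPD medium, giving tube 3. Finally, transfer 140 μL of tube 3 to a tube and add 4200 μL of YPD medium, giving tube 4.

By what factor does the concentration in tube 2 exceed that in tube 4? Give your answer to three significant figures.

Step 1: 0.3 mL + 0.9 mL = 1.2 mL total → factor 1.2/0.3 = 4
Step 2: 55 μL + 3650 μL = 3705 μL total → factor 3705/55 = 67.364
Step 3: 0.65 mL + 19.9 mL = 20.55 mL total → factor 20.55/0.65 = 31.615
Step 4: 140 μL + 4200 μL = 4340 μL total → factor 4340/140 = 31
Dilution factor to tube 2 = 269.45; to tube 4 = 2.6409 × 10^5
[tube 2]/[tube 4] = (factor to tube 4)/(factor to tube 2) = 2.6409 × 10^5/269.45 = 980

980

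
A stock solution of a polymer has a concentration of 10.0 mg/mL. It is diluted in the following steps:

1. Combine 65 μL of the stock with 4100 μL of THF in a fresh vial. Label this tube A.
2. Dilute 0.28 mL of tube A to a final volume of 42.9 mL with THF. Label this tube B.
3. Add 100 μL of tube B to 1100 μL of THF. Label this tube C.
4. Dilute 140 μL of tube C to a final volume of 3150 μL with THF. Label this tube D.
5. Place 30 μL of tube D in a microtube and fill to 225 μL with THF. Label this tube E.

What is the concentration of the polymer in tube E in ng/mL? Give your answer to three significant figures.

Step 1: 65 μL + 4100 μL = 4165 μL total → factor 4165/65 = 64.077
Step 2: 0.28 mL brought to 42.9 mL → factor 42.9/0.28 = 153.21
Step 3: 100 μL + 1100 μL = 1200 μL total → factor 1200/100 = 12
Step 4: 140 μL brought to 3150 μL → factor 3150/140 = 22.5
Step 5: 30 μL brought to 225 μL → factor 225/30 = 7.5
Overall dilution factor = 64.077 × 153.21 × 12 × 22.5 × 7.5 = 1.988 × 10^7
Final = 10.0 mg/mL / 1.988 × 10^7 = 5.030 × 10^-7 mg/mL = 0.503 ng/mL

0.503 ng/mL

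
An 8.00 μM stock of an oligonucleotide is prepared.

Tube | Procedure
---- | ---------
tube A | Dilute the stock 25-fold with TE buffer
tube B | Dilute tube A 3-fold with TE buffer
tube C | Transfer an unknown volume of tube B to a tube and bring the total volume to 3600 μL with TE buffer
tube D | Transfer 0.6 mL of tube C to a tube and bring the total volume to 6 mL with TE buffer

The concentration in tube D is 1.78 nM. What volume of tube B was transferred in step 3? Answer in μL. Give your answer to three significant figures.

601 μL

Step 1: 25-fold → factor 25
Step 2: 3-fold → factor 3
Step 3: v brought to 3600 μL → factor = 3600 μL/v
Step 4: 0.6 mL brought to 6 mL → factor 6/0.6 = 10
Product of known-step factors = 750
Overall factor = 8.00 μM / (1.78 nM) = 4494.4
Step-3 factor = 4494.4 / 750 = 5.9925
v = 3600 μL / 5.9925 = 601 μL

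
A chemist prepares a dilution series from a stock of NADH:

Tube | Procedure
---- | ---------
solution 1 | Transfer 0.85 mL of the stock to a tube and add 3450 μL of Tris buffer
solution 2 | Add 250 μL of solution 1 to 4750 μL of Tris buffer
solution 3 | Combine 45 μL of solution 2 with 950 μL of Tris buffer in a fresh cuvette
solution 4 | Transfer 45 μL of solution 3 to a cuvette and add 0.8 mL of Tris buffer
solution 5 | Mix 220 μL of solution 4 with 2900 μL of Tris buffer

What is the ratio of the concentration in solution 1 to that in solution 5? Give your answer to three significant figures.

Step 1: 0.85 mL + 3450 μL = 4.3 mL total → factor 4.3/0.85 = 5.0588
Step 2: 250 μL + 4750 μL = 5000 μL total → factor 5000/250 = 20
Step 3: 45 μL + 950 μL = 995 μL total → factor 995/45 = 22.111
Step 4: 45 μL + 0.8 mL = 845 μL total → factor 845/45 = 18.778
Step 5: 220 μL + 2900 μL = 3120 μL total → factor 3120/220 = 14.182
Dilution factor to solution 1 = 5.0588; to solution 5 = 5.9575 × 10^5
[solution 1]/[solution 5] = (factor to solution 5)/(factor to solution 1) = 5.9575 × 10^5/5.0588 = 1.18 × 10^5

1.18 × 10^5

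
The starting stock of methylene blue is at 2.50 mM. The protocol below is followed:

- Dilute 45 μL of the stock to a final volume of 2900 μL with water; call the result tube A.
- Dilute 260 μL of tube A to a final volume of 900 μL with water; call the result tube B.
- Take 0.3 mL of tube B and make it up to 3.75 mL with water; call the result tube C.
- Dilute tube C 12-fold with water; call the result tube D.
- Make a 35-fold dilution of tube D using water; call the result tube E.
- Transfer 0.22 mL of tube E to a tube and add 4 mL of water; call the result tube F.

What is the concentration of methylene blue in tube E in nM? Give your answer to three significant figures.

2.13 nM

Step 1: 45 μL brought to 2900 μL → factor 2900/45 = 64.444
Step 2: 260 μL brought to 900 μL → factor 900/260 = 3.4615
Step 3: 0.3 mL brought to 3.75 mL → factor 3.75/0.3 = 12.5
Step 4: 12-fold → factor 12
Step 5: 35-fold → factor 35
Dilution factor through tube E = 64.444 × 3.4615 × 12.5 × 12 × 35 = 1.1712 × 10^6
[tube E] = 2.50 mM / 1.1712 × 10^6 = 2.135 × 10^-6 mM = 2.13 nM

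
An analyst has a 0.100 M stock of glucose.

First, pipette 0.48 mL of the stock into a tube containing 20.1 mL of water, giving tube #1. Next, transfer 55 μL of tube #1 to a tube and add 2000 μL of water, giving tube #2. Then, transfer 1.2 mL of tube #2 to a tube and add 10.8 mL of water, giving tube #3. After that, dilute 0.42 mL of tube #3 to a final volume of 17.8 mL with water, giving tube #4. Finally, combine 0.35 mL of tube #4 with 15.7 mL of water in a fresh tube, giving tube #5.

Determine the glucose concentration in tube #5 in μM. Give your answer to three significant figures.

Step 1: 0.48 mL + 20.1 mL = 20.58 mL total → factor 20.58/0.48 = 42.875
Step 2: 55 μL + 2000 μL = 2055 μL total → factor 2055/55 = 37.364
Step 3: 1.2 mL + 10.8 mL = 12 mL total → factor 12/1.2 = 10
Step 4: 0.42 mL brought to 17.8 mL → factor 17.8/0.42 = 42.381
Step 5: 0.35 mL + 15.7 mL = 16.05 mL total → factor 16.05/0.35 = 45.857
Overall dilution factor = 42.875 × 37.364 × 10 × 42.381 × 45.857 = 3.1134 × 10^7
Final = 0.100 M / 3.1134 × 10^7 = 3.212 × 10^-9 M = 0.00321 μM

0.00321 μM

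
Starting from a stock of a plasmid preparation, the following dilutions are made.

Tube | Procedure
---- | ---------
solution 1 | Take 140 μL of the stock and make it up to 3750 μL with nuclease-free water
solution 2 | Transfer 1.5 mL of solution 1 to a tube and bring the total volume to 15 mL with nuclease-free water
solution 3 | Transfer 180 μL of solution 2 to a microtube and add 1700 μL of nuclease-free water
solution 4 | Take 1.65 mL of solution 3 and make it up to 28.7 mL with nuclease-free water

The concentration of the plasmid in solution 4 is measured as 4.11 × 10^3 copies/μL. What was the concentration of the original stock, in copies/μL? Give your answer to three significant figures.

Step 1: 140 μL brought to 3750 μL → factor 3750/140 = 26.786
Step 2: 1.5 mL brought to 15 mL → factor 15/1.5 = 10
Step 3: 180 μL + 1700 μL = 1880 μL total → factor 1880/180 = 10.444
Step 4: 1.65 mL brought to 28.7 mL → factor 28.7/1.65 = 17.394
Overall dilution factor = 26.786 × 10 × 10.444 × 17.394 = 48662
Stock = 4.11 × 10^3 copies/μL × 48662 = 2.00 × 10^8 copies/μL

2.00 × 10^8 copies/μL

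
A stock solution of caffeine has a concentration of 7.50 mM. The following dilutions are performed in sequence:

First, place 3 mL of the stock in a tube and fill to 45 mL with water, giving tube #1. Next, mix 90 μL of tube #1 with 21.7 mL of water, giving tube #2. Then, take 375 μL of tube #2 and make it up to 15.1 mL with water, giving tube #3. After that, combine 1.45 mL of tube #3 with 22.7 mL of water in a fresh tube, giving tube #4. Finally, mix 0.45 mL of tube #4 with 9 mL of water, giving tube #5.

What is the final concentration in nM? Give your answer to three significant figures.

0.147 nM

Step 1: 3 mL brought to 45 mL → factor 45/3 = 15
Step 2: 90 μL + 21.7 mL = 21790 μL total → factor 21790/90 = 242.11
Step 3: 375 μL brought to 15.1 mL → factor 15100/375 = 40.267
Step 4: 1.45 mL + 22.7 mL = 24.15 mL total → factor 24.15/1.45 = 16.655
Step 5: 0.45 mL + 9 mL = 9.45 mL total → factor 9.45/0.45 = 21
Overall dilution factor = 15 × 242.11 × 40.267 × 16.655 × 21 = 5.1147 × 10^7
Final = 7.50 mM / 5.1147 × 10^7 = 1.466 × 10^-7 mM = 0.147 nM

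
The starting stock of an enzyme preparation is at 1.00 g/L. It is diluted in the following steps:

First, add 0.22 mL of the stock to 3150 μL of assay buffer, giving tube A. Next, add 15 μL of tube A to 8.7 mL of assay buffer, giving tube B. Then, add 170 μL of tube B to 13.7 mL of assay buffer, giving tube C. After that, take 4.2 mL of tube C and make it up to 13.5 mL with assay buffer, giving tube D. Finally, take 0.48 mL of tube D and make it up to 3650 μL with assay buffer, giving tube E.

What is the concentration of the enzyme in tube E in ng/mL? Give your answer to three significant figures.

Step 1: 0.22 mL + 3150 μL = 3.37 mL total → factor 3.37/0.22 = 15.318
Step 2: 15 μL + 8.7 mL = 8715 μL total → factor 8715/15 = 581
Step 3: 170 μL + 13.7 mL = 13870 μL total → factor 13870/170 = 81.588
Step 4: 4.2 mL brought to 13.5 mL → factor 13.5/4.2 = 3.2143
Step 5: 0.48 mL brought to 3650 μL → factor 3.65/0.48 = 7.6042
Overall dilution factor = 15.318 × 581 × 81.588 × 3.2143 × 7.6042 = 1.7748 × 10^7
Final = 1.00 g/L / 1.7748 × 10^7 = 5.634 × 10^-8 g/L = 0.0563 ng/mL

0.0563 ng/mL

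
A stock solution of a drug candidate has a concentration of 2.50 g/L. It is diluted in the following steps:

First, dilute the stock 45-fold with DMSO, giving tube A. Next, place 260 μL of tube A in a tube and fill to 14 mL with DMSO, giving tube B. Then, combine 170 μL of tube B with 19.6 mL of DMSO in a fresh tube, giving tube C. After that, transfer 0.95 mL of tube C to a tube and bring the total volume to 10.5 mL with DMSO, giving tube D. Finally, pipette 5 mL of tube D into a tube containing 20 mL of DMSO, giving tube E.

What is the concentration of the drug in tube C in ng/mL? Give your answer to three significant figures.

8.87 ng/mL

Step 1: 45-fold → factor 45
Step 2: 260 μL brought to 14 mL → factor 14000/260 = 53.846
Step 3: 170 μL + 19.6 mL = 19770 μL total → factor 19770/170 = 116.29
Dilution factor through tube C = 45 × 53.846 × 116.29 = 2.8179 × 10^5
[tube C] = 2.50 g/L / 2.8179 × 10^5 = 8.872 × 10^-6 g/L = 8.87 ng/mL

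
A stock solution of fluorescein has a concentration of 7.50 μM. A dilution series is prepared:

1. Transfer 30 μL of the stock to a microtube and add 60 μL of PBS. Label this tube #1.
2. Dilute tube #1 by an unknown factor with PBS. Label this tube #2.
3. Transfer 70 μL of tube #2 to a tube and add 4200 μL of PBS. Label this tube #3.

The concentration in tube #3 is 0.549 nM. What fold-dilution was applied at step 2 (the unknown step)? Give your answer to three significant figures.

74.7-fold

Step 1: 30 μL + 60 μL = 90 μL total → factor 90/30 = 3
Step 2: unknown factor x
Step 3: 70 μL + 4200 μL = 4270 μL total → factor 4270/70 = 61
Product of known-step factors = 183
Overall factor = 7.50 μM / (0.549 nM) = 13661
x = 13661 / 183 = 74.7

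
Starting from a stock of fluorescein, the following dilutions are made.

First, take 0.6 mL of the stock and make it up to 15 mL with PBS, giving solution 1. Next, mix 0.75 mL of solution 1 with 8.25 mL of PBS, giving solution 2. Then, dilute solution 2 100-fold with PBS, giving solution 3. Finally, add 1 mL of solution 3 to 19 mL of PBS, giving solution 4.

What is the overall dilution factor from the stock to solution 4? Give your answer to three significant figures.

Step 1: 0.6 mL brought to 15 mL → factor 15/0.6 = 25
Step 2: 0.75 mL + 8.25 mL = 9 mL total → factor 9/0.75 = 12
Step 3: 100-fold → factor 100
Step 4: 1 mL + 19 mL = 20 mL total → factor 20/1 = 20
Overall dilution factor = 25 × 12 × 100 × 20 = 6 × 10^5

6.00 × 10^5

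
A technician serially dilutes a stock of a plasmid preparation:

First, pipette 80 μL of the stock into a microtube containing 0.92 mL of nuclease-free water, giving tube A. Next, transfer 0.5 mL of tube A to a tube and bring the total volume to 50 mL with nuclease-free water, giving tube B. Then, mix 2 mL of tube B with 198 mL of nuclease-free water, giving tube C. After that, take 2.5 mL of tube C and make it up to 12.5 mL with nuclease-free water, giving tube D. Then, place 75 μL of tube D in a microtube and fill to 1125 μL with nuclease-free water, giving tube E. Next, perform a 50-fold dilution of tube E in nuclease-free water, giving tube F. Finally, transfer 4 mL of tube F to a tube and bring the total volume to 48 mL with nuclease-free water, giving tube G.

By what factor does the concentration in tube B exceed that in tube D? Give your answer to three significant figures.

500

Step 1: 80 μL + 0.92 mL = 1000 μL total → factor 1000/80 = 12.5
Step 2: 0.5 mL brought to 50 mL → factor 50/0.5 = 100
Step 3: 2 mL + 198 mL = 200 mL total → factor 200/2 = 100
Step 4: 2.5 mL brought to 12.5 mL → factor 12.5/2.5 = 5
Dilution factor to tube B = 1250; to tube D = 6.25 × 10^5
[tube B]/[tube D] = (factor to tube D)/(factor to tube B) = 6.25 × 10^5/1250 = 500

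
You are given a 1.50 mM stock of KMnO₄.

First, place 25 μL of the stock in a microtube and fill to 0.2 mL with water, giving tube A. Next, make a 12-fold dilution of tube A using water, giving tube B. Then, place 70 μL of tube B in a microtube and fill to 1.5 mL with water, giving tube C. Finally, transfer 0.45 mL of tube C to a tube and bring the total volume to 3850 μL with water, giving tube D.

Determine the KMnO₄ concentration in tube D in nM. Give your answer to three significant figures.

Step 1: 25 μL brought to 0.2 mL → factor 200/25 = 8
Step 2: 12-fold → factor 12
Step 3: 70 μL brought to 1.5 mL → factor 1500/70 = 21.429
Step 4: 0.45 mL brought to 3850 μL → factor 3.85/0.45 = 8.5556
Overall dilution factor = 8 × 12 × 21.429 × 8.5556 = 17600
Final = 1.50 mM / 17600 = 8.523 × 10^-5 mM = 85.2 nM

85.2 nM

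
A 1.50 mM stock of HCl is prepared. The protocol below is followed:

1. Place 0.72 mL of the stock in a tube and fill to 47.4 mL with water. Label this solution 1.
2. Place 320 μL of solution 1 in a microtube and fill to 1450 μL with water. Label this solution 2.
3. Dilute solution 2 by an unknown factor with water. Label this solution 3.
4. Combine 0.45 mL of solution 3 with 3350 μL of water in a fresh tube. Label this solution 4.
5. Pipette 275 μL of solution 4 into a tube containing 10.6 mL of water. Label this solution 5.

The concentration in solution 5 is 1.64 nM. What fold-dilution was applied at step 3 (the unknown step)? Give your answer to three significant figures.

Step 1: 0.72 mL brought to 47.4 mL → factor 47.4/0.72 = 65.833
Step 2: 320 μL brought to 1450 μL → factor 1450/320 = 4.5312
Step 3: unknown factor x
Step 4: 0.45 mL + 3350 μL = 3.8 mL total → factor 3.8/0.45 = 8.4444
Step 5: 275 μL + 10.6 mL = 10875 μL total → factor 10875/275 = 39.545
Product of known-step factors = 99617
Overall factor = 1.50 mM / (1.64 nM) = 9.1463 × 10^5
x = 9.1463 × 10^5 / 99617 = 9.18

9.18-fold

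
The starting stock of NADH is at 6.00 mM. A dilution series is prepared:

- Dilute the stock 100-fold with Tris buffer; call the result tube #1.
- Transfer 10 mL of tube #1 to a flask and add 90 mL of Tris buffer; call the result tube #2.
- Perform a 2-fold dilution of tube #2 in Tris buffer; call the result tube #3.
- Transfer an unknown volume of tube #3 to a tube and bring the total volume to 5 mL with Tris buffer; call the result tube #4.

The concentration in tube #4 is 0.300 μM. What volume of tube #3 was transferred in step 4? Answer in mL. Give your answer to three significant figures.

0.500 mL

Step 1: 100-fold → factor 100
Step 2: 10 mL + 90 mL = 100 mL total → factor 100/10 = 10
Step 3: 2-fold → factor 2
Step 4: v brought to 5 mL → factor = 5 mL/v
Product of known-step factors = 2000
Overall factor = 6.00 mM / (0.300 μM) = 20000
Step-4 factor = 20000 / 2000 = 10
v = 5 mL / 10 = 0.500 mL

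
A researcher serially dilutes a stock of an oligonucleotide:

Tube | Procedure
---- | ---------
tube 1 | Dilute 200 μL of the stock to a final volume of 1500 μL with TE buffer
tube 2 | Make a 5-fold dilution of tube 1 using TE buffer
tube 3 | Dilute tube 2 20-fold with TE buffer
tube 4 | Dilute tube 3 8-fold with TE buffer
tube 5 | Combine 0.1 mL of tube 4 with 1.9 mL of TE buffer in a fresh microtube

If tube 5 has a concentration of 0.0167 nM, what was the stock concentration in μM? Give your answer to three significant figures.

Step 1: 200 μL brought to 1500 μL → factor 1500/200 = 7.5
Step 2: 5-fold → factor 5
Step 3: 20-fold → factor 20
Step 4: 8-fold → factor 8
Step 5: 0.1 mL + 1.9 mL = 2 mL total → factor 2/0.1 = 20
Overall dilution factor = 7.5 × 5 × 20 × 8 × 20 = 1.2 × 10^5
Stock = 0.0167 nM × 1.2 × 10^5 = 2004 nM = 2.00 μM

2.00 μM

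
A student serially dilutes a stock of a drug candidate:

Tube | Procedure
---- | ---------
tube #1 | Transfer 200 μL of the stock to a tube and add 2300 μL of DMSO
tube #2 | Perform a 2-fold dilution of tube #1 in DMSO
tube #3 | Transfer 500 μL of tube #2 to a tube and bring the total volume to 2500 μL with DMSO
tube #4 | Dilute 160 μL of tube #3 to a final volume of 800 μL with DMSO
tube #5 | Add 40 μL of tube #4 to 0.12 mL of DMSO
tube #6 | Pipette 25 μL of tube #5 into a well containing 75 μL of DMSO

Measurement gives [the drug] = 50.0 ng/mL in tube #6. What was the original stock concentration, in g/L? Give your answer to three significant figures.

0.500 g/L

Step 1: 200 μL + 2300 μL = 2500 μL total → factor 2500/200 = 12.5
Step 2: 2-fold → factor 2
Step 3: 500 μL brought to 2500 μL → factor 2500/500 = 5
Step 4: 160 μL brought to 800 μL → factor 800/160 = 5
Step 5: 40 μL + 0.12 mL = 160 μL total → factor 160/40 = 4
Step 6: 25 μL + 75 μL = 100 μL total → factor 100/25 = 4
Overall dilution factor = 12.5 × 2 × 5 × 5 × 4 × 4 = 10000
Stock = 50.0 ng/mL × 10000 = 5.000 × 10^5 ng/mL = 0.500 g/L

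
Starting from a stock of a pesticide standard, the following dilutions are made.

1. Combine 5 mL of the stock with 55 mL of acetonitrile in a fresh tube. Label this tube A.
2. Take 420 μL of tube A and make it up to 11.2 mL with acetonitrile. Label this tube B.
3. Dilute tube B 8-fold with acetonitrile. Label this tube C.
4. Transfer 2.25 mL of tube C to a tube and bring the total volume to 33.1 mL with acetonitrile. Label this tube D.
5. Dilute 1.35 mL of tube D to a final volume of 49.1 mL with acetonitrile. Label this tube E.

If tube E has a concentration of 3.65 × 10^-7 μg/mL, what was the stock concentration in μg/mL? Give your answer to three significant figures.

0.500 μg/mL

Step 1: 5 mL + 55 mL = 60 mL total → factor 60/5 = 12
Step 2: 420 μL brought to 11.2 mL → factor 11200/420 = 26.667
Step 3: 8-fold → factor 8
Step 4: 2.25 mL brought to 33.1 mL → factor 33.1/2.25 = 14.711
Step 5: 1.35 mL brought to 49.1 mL → factor 49.1/1.35 = 36.37
Overall dilution factor = 12 × 26.667 × 8 × 14.711 × 36.37 = 1.3697 × 10^6
Stock = 3.65 × 10^-7 μg/mL × 1.3697 × 10^6 = 0.500 μg/mL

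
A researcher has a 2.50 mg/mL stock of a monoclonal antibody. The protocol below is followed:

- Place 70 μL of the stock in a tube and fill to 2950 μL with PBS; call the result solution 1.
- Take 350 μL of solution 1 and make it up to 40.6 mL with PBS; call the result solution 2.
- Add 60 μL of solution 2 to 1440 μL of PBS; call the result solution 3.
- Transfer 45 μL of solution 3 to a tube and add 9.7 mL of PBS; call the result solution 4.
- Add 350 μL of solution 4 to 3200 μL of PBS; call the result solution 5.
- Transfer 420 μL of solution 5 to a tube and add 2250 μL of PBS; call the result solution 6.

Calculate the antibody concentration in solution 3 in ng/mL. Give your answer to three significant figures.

Step 1: 70 μL brought to 2950 μL → factor 2950/70 = 42.143
Step 2: 350 μL brought to 40.6 mL → factor 40600/350 = 116
Step 3: 60 μL + 1440 μL = 1500 μL total → factor 1500/60 = 25
Dilution factor through solution 3 = 42.143 × 116 × 25 = 1.2221 × 10^5
[solution 3] = 2.50 mg/mL / 1.2221 × 10^5 = 2.046 × 10^-5 mg/mL = 20.5 ng/mL

20.5 ng/mL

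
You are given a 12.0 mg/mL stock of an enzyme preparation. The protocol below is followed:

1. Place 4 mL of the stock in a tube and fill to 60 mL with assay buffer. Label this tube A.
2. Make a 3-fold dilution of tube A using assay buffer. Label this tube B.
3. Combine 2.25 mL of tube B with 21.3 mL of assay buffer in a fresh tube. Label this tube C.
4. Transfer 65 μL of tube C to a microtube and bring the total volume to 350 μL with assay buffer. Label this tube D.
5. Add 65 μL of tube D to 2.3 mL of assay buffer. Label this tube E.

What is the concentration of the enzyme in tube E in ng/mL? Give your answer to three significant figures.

130 ng/mL

Step 1: 4 mL brought to 60 mL → factor 60/4 = 15
Step 2: 3-fold → factor 3
Step 3: 2.25 mL + 21.3 mL = 23.55 mL total → factor 23.55/2.25 = 10.467
Step 4: 65 μL brought to 350 μL → factor 350/65 = 5.3846
Step 5: 65 μL + 2.3 mL = 2365 μL total → factor 2365/65 = 36.385
Overall dilution factor = 15 × 3 × 10.467 × 5.3846 × 36.385 = 92277
Final = 12.0 mg/mL / 92277 = 0.0001300 mg/mL = 130 ng/mL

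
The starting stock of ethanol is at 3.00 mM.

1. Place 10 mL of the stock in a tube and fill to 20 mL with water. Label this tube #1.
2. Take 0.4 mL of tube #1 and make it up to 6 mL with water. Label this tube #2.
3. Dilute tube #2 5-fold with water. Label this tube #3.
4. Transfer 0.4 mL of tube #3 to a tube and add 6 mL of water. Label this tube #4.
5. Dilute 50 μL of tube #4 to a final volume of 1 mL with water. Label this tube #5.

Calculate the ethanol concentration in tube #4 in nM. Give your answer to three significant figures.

1.25 × 10^3 nM

Step 1: 10 mL brought to 20 mL → factor 20/10 = 2
Step 2: 0.4 mL brought to 6 mL → factor 6/0.4 = 15
Step 3: 5-fold → factor 5
Step 4: 0.4 mL + 6 mL = 6.4 mL total → factor 6.4/0.4 = 16
Dilution factor through tube #4 = 2 × 15 × 5 × 16 = 2400
[tube #4] = 3.00 mM / 2400 = 0.001250 mM = 1.25 × 10^3 nM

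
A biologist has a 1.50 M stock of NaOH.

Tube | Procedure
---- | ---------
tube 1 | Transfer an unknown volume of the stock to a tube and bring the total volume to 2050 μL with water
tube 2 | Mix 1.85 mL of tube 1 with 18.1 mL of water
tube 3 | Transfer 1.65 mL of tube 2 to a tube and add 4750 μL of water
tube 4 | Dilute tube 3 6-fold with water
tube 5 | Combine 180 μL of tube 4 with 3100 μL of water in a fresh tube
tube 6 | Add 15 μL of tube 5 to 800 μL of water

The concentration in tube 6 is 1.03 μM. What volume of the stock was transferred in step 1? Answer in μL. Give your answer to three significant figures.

Step 1: v brought to 2050 μL → factor = 2050 μL/v
Step 2: 1.85 mL + 18.1 mL = 19.95 mL total → factor 19.95/1.85 = 10.784
Step 3: 1.65 mL + 4750 μL = 6.4 mL total → factor 6.4/1.65 = 3.8788
Step 4: 6-fold → factor 6
Step 5: 180 μL + 3100 μL = 3280 μL total → factor 3280/180 = 18.222
Step 6: 15 μL + 800 μL = 815 μL total → factor 815/15 = 54.333
Product of known-step factors = 2.4848 × 10^5
Overall factor = 1.50 M / (1.03 μM) = 1.4563 × 10^6
Step-1 factor = 1.4563 × 10^6 / 2.4848 × 10^5 = 5.8609
v = 2050 μL / 5.8609 = 350 μL

350 μL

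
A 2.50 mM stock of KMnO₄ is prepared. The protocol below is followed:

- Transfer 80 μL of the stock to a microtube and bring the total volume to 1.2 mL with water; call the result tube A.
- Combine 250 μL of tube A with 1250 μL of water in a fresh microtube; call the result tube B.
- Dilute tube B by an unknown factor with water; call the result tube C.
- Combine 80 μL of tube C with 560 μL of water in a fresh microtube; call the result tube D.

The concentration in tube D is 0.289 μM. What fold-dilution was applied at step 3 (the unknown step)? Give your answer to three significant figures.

Step 1: 80 μL brought to 1.2 mL → factor 1200/80 = 15
Step 2: 250 μL + 1250 μL = 1500 μL total → factor 1500/250 = 6
Step 3: unknown factor x
Step 4: 80 μL + 560 μL = 640 μL total → factor 640/80 = 8
Product of known-step factors = 720
Overall factor = 2.50 mM / (0.289 μM) = 8650.5
x = 8650.5 / 720 = 12.0

12.0-fold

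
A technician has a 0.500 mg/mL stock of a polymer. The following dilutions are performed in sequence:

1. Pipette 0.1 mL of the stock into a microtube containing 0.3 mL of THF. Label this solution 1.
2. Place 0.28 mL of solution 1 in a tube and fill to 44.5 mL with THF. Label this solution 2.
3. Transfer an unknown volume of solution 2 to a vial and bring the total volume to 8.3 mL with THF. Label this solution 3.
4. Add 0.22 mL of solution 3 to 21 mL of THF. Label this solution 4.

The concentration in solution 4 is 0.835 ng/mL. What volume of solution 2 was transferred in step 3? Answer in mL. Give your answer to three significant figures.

0.850 mL

Step 1: 0.1 mL + 0.3 mL = 0.4 mL total → factor 0.4/0.1 = 4
Step 2: 0.28 mL brought to 44.5 mL → factor 44.5/0.28 = 158.93
Step 3: v brought to 8.3 mL → factor = 8.3 mL/v
Step 4: 0.22 mL + 21 mL = 21.22 mL total → factor 21.22/0.22 = 96.455
Product of known-step factors = 61318
Overall factor = 0.500 mg/mL / (0.835 ng/mL) = 5.988 × 10^5
Step-3 factor = 5.988 × 10^5 / 61318 = 9.7656
v = 8.3 mL / 9.7656 = 0.850 mL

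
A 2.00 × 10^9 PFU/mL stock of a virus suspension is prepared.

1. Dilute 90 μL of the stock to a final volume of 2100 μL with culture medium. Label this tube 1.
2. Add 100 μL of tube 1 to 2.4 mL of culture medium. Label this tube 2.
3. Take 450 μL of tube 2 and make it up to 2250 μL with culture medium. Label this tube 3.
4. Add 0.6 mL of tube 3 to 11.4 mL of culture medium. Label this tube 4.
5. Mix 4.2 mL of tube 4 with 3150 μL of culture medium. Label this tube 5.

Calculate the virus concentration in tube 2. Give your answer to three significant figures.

3.43 × 10^6 PFU/mL

Step 1: 90 μL brought to 2100 μL → factor 2100/90 = 23.333
Step 2: 100 μL + 2.4 mL = 2500 μL total → factor 2500/100 = 25
Dilution factor through tube 2 = 23.333 × 25 = 583.33
[tube 2] = 2.00 × 10^9 PFU/mL / 583.33 = 3.43 × 10^6 PFU/mL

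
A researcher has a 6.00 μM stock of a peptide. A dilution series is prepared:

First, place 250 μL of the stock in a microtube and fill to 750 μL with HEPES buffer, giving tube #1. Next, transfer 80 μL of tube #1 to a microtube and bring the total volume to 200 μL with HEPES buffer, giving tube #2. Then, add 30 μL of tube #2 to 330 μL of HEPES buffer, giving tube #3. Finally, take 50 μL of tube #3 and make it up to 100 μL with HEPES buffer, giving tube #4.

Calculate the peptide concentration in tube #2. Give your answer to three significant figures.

0.800 μM

Step 1: 250 μL brought to 750 μL → factor 750/250 = 3
Step 2: 80 μL brought to 200 μL → factor 200/80 = 2.5
Dilution factor through tube #2 = 3 × 2.5 = 7.5
[tube #2] = 6.00 μM / 7.5 = 0.800 μM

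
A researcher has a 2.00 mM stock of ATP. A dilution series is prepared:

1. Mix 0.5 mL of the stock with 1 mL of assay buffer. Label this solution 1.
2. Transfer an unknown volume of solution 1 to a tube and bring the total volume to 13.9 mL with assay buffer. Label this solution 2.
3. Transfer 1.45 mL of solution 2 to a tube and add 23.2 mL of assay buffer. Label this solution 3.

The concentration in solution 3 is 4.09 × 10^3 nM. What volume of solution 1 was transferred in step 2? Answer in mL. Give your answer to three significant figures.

Step 1: 0.5 mL + 1 mL = 1.5 mL total → factor 1.5/0.5 = 3
Step 2: v brought to 13.9 mL → factor = 13.9 mL/v
Step 3: 1.45 mL + 23.2 mL = 24.65 mL total → factor 24.65/1.45 = 17
Product of known-step factors = 51
Overall factor = 2.00 mM / (4.09 × 10^3 nM) = 489
Step-2 factor = 489 / 51 = 9.5882
v = 13.9 mL / 9.5882 = 1.45 mL

1.45 mL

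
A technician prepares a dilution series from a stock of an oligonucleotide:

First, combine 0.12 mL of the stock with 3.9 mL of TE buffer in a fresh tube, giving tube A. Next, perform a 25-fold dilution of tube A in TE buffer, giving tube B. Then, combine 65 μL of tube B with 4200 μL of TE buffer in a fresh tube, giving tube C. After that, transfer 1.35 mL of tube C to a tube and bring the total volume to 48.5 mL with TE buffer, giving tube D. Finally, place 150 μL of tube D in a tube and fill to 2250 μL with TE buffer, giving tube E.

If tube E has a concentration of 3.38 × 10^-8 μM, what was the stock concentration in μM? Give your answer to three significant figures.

Step 1: 0.12 mL + 3.9 mL = 4.02 mL total → factor 4.02/0.12 = 33.5
Step 2: 25-fold → factor 25
Step 3: 65 μL + 4200 μL = 4265 μL total → factor 4265/65 = 65.615
Step 4: 1.35 mL brought to 48.5 mL → factor 48.5/1.35 = 35.926
Step 5: 150 μL brought to 2250 μL → factor 2250/150 = 15
Overall dilution factor = 33.5 × 25 × 65.615 × 35.926 × 15 = 2.9613 × 10^7
Stock = 3.38 × 10^-8 μM × 2.9613 × 10^7 = 1.00 μM

1.00 μM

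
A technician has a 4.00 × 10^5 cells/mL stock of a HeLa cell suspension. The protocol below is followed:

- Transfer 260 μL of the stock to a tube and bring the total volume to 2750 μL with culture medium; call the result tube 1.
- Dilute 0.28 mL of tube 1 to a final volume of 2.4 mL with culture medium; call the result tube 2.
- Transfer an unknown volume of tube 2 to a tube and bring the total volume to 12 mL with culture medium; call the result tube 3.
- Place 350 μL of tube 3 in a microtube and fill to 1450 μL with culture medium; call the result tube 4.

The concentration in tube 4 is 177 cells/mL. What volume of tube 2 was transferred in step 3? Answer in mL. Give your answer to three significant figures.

1.99 mL

Step 1: 260 μL brought to 2750 μL → factor 2750/260 = 10.577
Step 2: 0.28 mL brought to 2.4 mL → factor 2.4/0.28 = 8.5714
Step 3: v brought to 12 mL → factor = 12 mL/v
Step 4: 350 μL brought to 1450 μL → factor 1450/350 = 4.1429
Product of known-step factors = 375.59
Overall factor = 4.00 × 10^5 cells/mL / (177 cells/mL) = 2259.9
Step-3 factor = 2259.9 / 375.59 = 6.0169
v = 12 mL / 6.0169 = 1.99 mL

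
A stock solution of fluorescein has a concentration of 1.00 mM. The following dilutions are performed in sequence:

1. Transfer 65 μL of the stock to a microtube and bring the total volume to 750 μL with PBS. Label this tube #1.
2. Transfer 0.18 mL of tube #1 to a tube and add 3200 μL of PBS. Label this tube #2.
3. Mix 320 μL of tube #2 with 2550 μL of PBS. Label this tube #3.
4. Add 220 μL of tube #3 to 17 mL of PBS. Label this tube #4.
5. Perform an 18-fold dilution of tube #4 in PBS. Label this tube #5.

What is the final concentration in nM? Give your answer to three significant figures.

0.365 nM

Step 1: 65 μL brought to 750 μL → factor 750/65 = 11.538
Step 2: 0.18 mL + 3200 μL = 3.38 mL total → factor 3.38/0.18 = 18.778
Step 3: 320 μL + 2550 μL = 2870 μL total → factor 2870/320 = 8.9688
Step 4: 220 μL + 17 mL = 17220 μL total → factor 17220/220 = 78.273
Step 5: 18-fold → factor 18
Overall dilution factor = 11.538 × 18.778 × 8.9688 × 78.273 × 18 = 2.7378 × 10^6
Final = 1.00 mM / 2.7378 × 10^6 = 3.653 × 10^-7 mM = 0.365 nM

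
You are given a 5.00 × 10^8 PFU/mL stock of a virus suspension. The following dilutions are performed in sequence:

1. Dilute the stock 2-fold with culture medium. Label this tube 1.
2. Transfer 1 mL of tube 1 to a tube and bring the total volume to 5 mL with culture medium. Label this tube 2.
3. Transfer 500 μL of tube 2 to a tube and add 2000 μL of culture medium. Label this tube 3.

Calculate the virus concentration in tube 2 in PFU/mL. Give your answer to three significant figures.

5.00 × 10^7 PFU/mL

Step 1: 2-fold → factor 2
Step 2: 1 mL brought to 5 mL → factor 5/1 = 5
Dilution factor through tube 2 = 2 × 5 = 10
[tube 2] = 5.00 × 10^8 PFU/mL / 10 = 5.00 × 10^7 PFU/mL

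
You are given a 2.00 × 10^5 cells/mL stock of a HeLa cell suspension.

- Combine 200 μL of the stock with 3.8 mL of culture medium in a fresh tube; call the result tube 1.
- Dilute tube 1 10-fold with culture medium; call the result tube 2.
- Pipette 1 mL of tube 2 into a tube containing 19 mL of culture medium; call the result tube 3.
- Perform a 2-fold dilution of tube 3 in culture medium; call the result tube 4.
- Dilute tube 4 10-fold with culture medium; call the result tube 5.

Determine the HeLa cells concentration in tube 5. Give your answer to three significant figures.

Step 1: 200 μL + 3.8 mL = 4000 μL total → factor 4000/200 = 20
Step 2: 10-fold → factor 10
Step 3: 1 mL + 19 mL = 20 mL total → factor 20/1 = 20
Step 4: 2-fold → factor 2
Step 5: 10-fold → factor 10
Overall dilution factor = 20 × 10 × 20 × 2 × 10 = 80000
Final = 2.00 × 10^5 cells/mL / 80000 = 2.50 cells/mL

2.50 cells/mL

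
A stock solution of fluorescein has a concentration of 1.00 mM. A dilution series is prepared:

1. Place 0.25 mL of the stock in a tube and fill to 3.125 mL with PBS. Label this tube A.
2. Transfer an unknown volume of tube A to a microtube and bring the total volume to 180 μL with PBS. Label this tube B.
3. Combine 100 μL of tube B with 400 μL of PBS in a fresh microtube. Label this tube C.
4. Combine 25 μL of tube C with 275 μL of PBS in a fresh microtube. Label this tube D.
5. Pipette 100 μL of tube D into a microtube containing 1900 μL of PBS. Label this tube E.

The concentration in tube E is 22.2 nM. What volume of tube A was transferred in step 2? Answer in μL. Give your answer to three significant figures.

59.9 μL

Step 1: 0.25 mL brought to 3.125 mL → factor 3.125/0.25 = 12.5
Step 2: v brought to 180 μL → factor = 180 μL/v
Step 3: 100 μL + 400 μL = 500 μL total → factor 500/100 = 5
Step 4: 25 μL + 275 μL = 300 μL total → factor 300/25 = 12
Step 5: 100 μL + 1900 μL = 2000 μL total → factor 2000/100 = 20
Product of known-step factors = 15000
Overall factor = 1.00 mM / (22.2 nM) = 45045
Step-2 factor = 45045 / 15000 = 3.003
v = 180 μL / 3.003 = 59.9 μL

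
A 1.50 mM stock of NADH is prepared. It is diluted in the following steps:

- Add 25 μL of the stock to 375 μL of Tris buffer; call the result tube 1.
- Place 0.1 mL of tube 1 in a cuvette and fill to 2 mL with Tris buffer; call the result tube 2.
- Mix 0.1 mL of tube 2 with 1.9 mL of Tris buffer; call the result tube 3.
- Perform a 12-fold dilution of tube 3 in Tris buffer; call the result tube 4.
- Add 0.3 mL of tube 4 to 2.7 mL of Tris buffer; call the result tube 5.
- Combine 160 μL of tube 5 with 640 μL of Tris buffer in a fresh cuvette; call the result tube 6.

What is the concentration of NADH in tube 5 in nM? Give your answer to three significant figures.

Step 1: 25 μL + 375 μL = 400 μL total → factor 400/25 = 16
Step 2: 0.1 mL brought to 2 mL → factor 2/0.1 = 20
Step 3: 0.1 mL + 1.9 mL = 2 mL total → factor 2/0.1 = 20
Step 4: 12-fold → factor 12
Step 5: 0.3 mL + 2.7 mL = 3 mL total → factor 3/0.3 = 10
Dilution factor through tube 5 = 16 × 20 × 20 × 12 × 10 = 7.68 × 10^5
[tube 5] = 1.50 mM / 7.68 × 10^5 = 1.953 × 10^-6 mM = 1.95 nM

1.95 nM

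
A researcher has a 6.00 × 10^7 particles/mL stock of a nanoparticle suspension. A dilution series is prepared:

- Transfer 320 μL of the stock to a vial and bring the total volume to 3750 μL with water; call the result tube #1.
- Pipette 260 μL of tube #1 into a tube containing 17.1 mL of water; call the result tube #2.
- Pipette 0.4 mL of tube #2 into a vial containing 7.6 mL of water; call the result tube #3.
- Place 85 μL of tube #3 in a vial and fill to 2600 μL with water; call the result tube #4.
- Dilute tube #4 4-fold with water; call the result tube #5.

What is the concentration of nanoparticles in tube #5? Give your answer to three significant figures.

31.3 particles/mL

Step 1: 320 μL brought to 3750 μL → factor 3750/320 = 11.719
Step 2: 260 μL + 17.1 mL = 17360 μL total → factor 17360/260 = 66.769
Step 3: 0.4 mL + 7.6 mL = 8 mL total → factor 8/0.4 = 20
Step 4: 85 μL brought to 2600 μL → factor 2600/85 = 30.588
Step 5: 4-fold → factor 4
Overall dilution factor = 11.719 × 66.769 × 20 × 30.588 × 4 = 1.9147 × 10^6
Final = 6.00 × 10^7 particles/mL / 1.9147 × 10^6 = 31.3 particles/mL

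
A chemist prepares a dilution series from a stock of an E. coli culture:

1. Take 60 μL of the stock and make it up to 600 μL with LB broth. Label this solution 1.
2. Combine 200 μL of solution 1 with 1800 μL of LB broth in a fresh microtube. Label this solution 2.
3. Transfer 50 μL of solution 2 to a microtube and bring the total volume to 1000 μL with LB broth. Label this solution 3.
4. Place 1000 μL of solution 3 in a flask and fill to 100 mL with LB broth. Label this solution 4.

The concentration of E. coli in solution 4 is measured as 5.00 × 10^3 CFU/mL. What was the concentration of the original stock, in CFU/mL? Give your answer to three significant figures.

Step 1: 60 μL brought to 600 μL → factor 600/60 = 10
Step 2: 200 μL + 1800 μL = 2000 μL total → factor 2000/200 = 10
Step 3: 50 μL brought to 1000 μL → factor 1000/50 = 20
Step 4: 1000 μL brought to 100 mL → factor 1 × 10^5/1000 = 100
Overall dilution factor = 10 × 10 × 20 × 100 = 2 × 10^5
Stock = 5.00 × 10^3 CFU/mL × 2 × 10^5 = 1.00 × 10^9 CFU/mL

1.00 × 10^9 CFU/mL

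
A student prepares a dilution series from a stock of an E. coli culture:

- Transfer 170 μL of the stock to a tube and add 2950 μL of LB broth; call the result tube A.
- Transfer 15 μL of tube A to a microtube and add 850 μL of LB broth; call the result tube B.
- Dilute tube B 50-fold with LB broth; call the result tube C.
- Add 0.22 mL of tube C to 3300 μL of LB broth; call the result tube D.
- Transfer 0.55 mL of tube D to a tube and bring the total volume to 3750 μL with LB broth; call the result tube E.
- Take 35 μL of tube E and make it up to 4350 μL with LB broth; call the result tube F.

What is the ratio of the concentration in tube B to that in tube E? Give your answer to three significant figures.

5.45 × 10^3

Step 1: 170 μL + 2950 μL = 3120 μL total → factor 3120/170 = 18.353
Step 2: 15 μL + 850 μL = 865 μL total → factor 865/15 = 57.667
Step 3: 50-fold → factor 50
Step 4: 0.22 mL + 3300 μL = 3.52 mL total → factor 3.52/0.22 = 16
Step 5: 0.55 mL brought to 3750 μL → factor 3.75/0.55 = 6.8182
Dilution factor to tube B = 1058.4; to tube E = 5.7728 × 10^6
[tube B]/[tube E] = (factor to tube E)/(factor to tube B) = 5.7728 × 10^6/1058.4 = 5.45 × 10^3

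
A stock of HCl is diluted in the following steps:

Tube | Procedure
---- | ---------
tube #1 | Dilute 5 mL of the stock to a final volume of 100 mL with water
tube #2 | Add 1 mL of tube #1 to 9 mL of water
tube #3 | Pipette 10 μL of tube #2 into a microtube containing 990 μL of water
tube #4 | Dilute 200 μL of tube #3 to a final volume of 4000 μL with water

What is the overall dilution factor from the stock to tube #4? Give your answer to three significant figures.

4.00 × 10^5

Step 1: 5 mL brought to 100 mL → factor 100/5 = 20
Step 2: 1 mL + 9 mL = 10 mL total → factor 10/1 = 10
Step 3: 10 μL + 990 μL = 1000 μL total → factor 1000/10 = 100
Step 4: 200 μL brought to 4000 μL → factor 4000/200 = 20
Overall dilution factor = 20 × 10 × 100 × 20 = 4 × 10^5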